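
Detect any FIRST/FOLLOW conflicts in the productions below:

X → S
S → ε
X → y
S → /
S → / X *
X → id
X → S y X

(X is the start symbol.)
No FIRST/FOLLOW conflicts.

Nullable non-terminals: S, X.
FIRST sets used below: FIRST(S) = { '/', ε }

S: nullable alternative(s) S → ε; FOLLOW(S) = { $, '*', 'y' }
  S → ε: FIRST \ {ε} = { } — this is the only nullable alternative, skip
  S → /: FIRST \ {ε} = { '/' } — disjoint from FOLLOW(S)
  S → / X *: FIRST \ {ε} = { '/' } — disjoint from FOLLOW(S)

X: nullable alternative(s) X → S; FOLLOW(X) = { $, '*' }
  X → S: FIRST \ {ε} = { '/' } — this is the only nullable alternative, skip
  X → y: FIRST \ {ε} = { 'y' } — disjoint from FOLLOW(X)
  X → id: FIRST \ {ε} = { 'id' } — disjoint from FOLLOW(X)
  X → S y X: FIRST \ {ε} = { '/', 'y' } — disjoint from FOLLOW(X)

No FIRST/FOLLOW conflicts found.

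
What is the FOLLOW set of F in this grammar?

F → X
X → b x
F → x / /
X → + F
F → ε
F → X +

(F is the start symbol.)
{ $, '+' }

To compute FOLLOW(F), find every occurrence of F on a right-hand side N → α F β: add FIRST(β) \ {ε}, and if β is empty or nullable also add FOLLOW(N). Iterate to a fixed point.

F is the start symbol, so $ ∈ FOLLOW(F).
In X → + F: F is at the end, add FOLLOW(X)

The FOLLOW sets referred to above (computed the same way, to a fixed point):
  FOLLOW(X) = { $, '+' }

Taking the union: FOLLOW(F) = { $, '+' }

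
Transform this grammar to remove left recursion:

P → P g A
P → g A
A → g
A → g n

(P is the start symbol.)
P is directly left-recursive. The standard transformation for
  A → A α₁ | ... | A α_m | β₁ | ... | β_n
is
  A  → β₁ A' | ... | β_n A'
  A' → α₁ A' | ... | α_m A' | ε

P → g A becomes P → g A P'
P → P g A becomes P' → g A P'
Add P' → ε

Productions for other non-terminals are unchanged:
  A → g
  A → g n

Resulting grammar:
P → g A P'
P' → g A P'
P' → ε
A → g
A → g n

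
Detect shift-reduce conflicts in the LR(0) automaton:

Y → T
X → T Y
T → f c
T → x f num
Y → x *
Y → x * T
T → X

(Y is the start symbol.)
Yes — I1: [Y → T .] vs [T → . f c]; I6: [Y → x * .] vs [T → . f c]; I9: [Y → x * T .] vs [T → . f c]

Augment with Y' → Y and build the canonical LR(0) collection (I0 = CLOSURE({[Y' → . Y]}), then GOTO on every symbol after a dot until no new states appear). It has 13 states:
  I0: { [T → . X], [T → . f c], [T → . x f num], [X → . T Y], [Y → . T], [Y → . x * T], [Y → . x *], [Y' → . Y] }  — shift
  I1: { [T → . X], [T → . f c], [T → . x f num], [X → . T Y], [X → T . Y], [Y → . T], [Y → . x * T], [Y → . x *], [Y → T .] }  — shift, reduce
  I2: { [T → X .] }  — reduce
  I3: { [Y' → Y .] }  — accept
  I4: { [T → f . c] }  — shift
  I5: { [T → x . f num], [Y → x . * T], [Y → x . *] }  — shift
  I6: { [T → . X], [T → . f c], [T → . x f num], [X → . T Y], [Y → x * . T], [Y → x * .] }  — shift, reduce
  I7: { [T → x f . num] }  — shift
  I8: { [T → x f num .] }  — reduce
  I9: { [T → . X], [T → . f c], [T → . x f num], [X → . T Y], [X → T . Y], [Y → . T], [Y → . x * T], [Y → . x *], [Y → x * T .] }  — shift, reduce
  I10: { [T → x . f num] }  — shift
  I11: { [X → T Y .] }  — reduce
  I12: { [T → f c .] }  — reduce

I1 contains reduce item [Y → T .] and shift items [T → . f c], [T → . x f num], [Y → . x *], [Y → . x * T] — shift-reduce conflict.
I6 contains reduce item [Y → x * .] and shift items [T → . f c], [T → . x f num] — shift-reduce conflict.
I9 contains reduce item [Y → x * T .] and shift items [T → . f c], [T → . x f num], [Y → . x *], [Y → . x * T] — shift-reduce conflict.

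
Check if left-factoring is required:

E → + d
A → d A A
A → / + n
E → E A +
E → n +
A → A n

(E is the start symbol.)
Left-factoring is needed when two productions for the same non-terminal
share a common prefix on the right-hand side.

Productions for E:
  E → + d
  E → E A +
  E → n +
Productions for A:
  A → d A A
  A → / + n
  A → A n

No common prefixes found.

Answer: No, left-factoring is not needed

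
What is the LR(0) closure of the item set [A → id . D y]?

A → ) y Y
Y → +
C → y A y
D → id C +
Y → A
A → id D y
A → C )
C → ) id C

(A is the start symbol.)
{ [A → id . D y], [D → . id C +] }

To compute CLOSURE, for each item [A → α.Bβ] where B is a non-terminal, add [B → .γ] for all productions B → γ; repeat for the newly added items until nothing changes.

Start with: [A → id . D y]
  [A → id . D y] has the dot before D: add [D → . id C +]
No further items can be added.

CLOSURE = { [A → id . D y], [D → . id C +] }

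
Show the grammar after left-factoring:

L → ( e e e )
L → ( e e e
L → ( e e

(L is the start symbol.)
L → ( e e L'
L' → e L''
L'' → )
L'' → ε
L' → ε

Left-factoring transforms A → αβ₁ | αβ₂ into A → αA' and A' → β₁ | β₂
(α is the longest common prefix among the alternatives). Repeat until
no nonterminal has two alternatives with a common prefix.

Round 1: L has alternatives sharing prefix '( e e'. Introduce L': L → ( e e L'
  Add: L' → e )
  Add: L' → e
  Add: L' → ε

Round 2: L' has alternatives sharing prefix 'e'. Introduce L'': L' → e L''
  Add: L'' → )
  Add: L'' → ε

No remaining common prefixes — done.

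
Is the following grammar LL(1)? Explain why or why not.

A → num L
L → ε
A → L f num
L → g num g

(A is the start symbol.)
Relevant sets:
  FIRST(L) = { 'g', ε }
  FOLLOW(L) = { $, 'f' }

For A:
  PREDICT(A → num L) = { 'num' }
  PREDICT(A → L f num) = { 'f', 'g' }
For L:
  PREDICT(L → ε) = { $, 'f' }
  PREDICT(L → g num g) = { 'g' }

All predict sets are disjoint. The grammar IS LL(1).

Answer: Yes, the grammar is LL(1).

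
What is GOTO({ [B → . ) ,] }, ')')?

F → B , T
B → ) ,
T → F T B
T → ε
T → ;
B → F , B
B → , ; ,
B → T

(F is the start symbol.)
{ [B → ) . ,] }

GOTO(I, ')') = CLOSURE({ [A → αX.β] : [A → α.Xβ] ∈ I, X = ')' })

Items with dot before ')', with the dot advanced:
  [B → . ) ,] → [B → ) . ,]
Closure adds nothing (no advanced item has the dot before a non-terminal).

GOTO = { [B → ) . ,] }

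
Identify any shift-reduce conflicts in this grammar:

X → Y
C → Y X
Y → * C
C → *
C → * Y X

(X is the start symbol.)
Augment with X' → X and build the canonical LR(0) collection (I0 = CLOSURE({[X' → . X]}), then GOTO on every symbol after a dot until no new states appear). It has 10 states:
  I0: { [X → . Y], [X' → . X], [Y → . * C] }  — shift
  I1: { [C → . * Y X], [C → . *], [C → . Y X], [Y → * . C], [Y → . * C] }  — shift
  I2: { [X' → X .] }  — accept
  I3: { [X → Y .] }  — reduce
  I4: { [C → * . Y X], [C → * .], [C → . * Y X], [C → . *], [C → . Y X], [Y → * . C], [Y → . * C] }  — shift, reduce
  I5: { [Y → * C .] }  — reduce
  I6: { [C → Y . X], [X → . Y], [Y → . * C] }  — shift
  I7: { [C → Y X .] }  — reduce
  I8: { [C → * Y . X], [C → Y . X], [X → . Y], [Y → . * C] }  — shift
  I9: { [C → * Y X .], [C → Y X .] }  — 2 reduces

I4 contains reduce item [C → * .] and shift items [C → . *], [C → . * Y X], [Y → . * C] — shift-reduce conflict.

Answer: Yes — I4: [C → * .] vs [C → . *]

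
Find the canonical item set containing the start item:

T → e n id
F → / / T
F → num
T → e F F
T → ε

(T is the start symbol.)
{ [T → . e F F], [T → . e n id], [T → .], [T' → . T] }

First, augment the grammar with T' → T
I₀ = CLOSURE({ [T' → . T] }):
  [T' → . T] has the dot before T: add [T → . e n id], [T → . e F F], [T → .]
No further items can be added.

I₀ = { [T → . e F F], [T → . e n id], [T → .], [T' → . T] }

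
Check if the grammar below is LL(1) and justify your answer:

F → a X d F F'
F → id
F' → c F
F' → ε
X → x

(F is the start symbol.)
Relevant sets:
  FOLLOW(F') = { $, 'c' }

For F:
  PREDICT(F → a X d F F') = { 'a' }
  PREDICT(F → id) = { 'id' }
For F':
  PREDICT(F' → c F) = { 'c' }
  PREDICT(F' → ε) = { $, 'c' }
X has a single production, so nothing to check there.

Conflict found: Predict set conflict for F': { 'c' }
The grammar is NOT LL(1).

Answer: No. Predict set conflict for F': { 'c' }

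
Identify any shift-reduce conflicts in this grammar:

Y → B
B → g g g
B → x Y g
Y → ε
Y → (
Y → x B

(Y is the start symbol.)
A shift-reduce conflict occurs when an LR(0) state has both:
  - a complete (reduce) item [A → α .] (dot at the end), and
  - a shift item [B → β . c γ] (dot before a terminal).

Augment with Y' → Y and build the canonical LR(0) collection (I0 = CLOSURE({[Y' → . Y]}), then GOTO on every symbol after a dot until no new states appear). It has 11 states:
  I0: { [B → . g g g], [B → . x Y g], [Y → . (], [Y → . B], [Y → . x B], [Y → .], [Y' → . Y] }  — shift, reduce
  I1: { [Y → ( .] }  — reduce
  I2: { [Y → B .] }  — reduce
  I3: { [Y' → Y .] }  — accept
  I4: { [B → g . g g] }  — shift
  I5: { [B → . g g g], [B → . x Y g], [B → x . Y g], [Y → . (], [Y → . B], [Y → . x B], [Y → .], [Y → x . B] }  — shift, reduce
  I6: { [Y → B .], [Y → x B .] }  — 2 reduces
  I7: { [B → x Y . g] }  — shift
  I8: { [B → x Y g .] }  — reduce
  I9: { [B → g g . g] }  — shift
  I10: { [B → g g g .] }  — reduce

I0 contains reduce item [Y → .] and shift items [B → . g g g], [B → . x Y g], [Y → . (], [Y → . x B] — shift-reduce conflict.
I5 contains reduce item [Y → .] and shift items [B → . g g g], [B → . x Y g], [Y → . (], [Y → . x B] — shift-reduce conflict.

Answer: Yes — I0: [Y → .] vs [B → . g g g]; I5: [Y → .] vs [B → . g g g]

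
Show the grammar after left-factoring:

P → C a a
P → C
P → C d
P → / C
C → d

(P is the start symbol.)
P → C P'
P' → a a
P' → ε
P' → d
P → / C
C → d

Left-factoring transforms A → αβ₁ | αβ₂ into A → αA' and A' → β₁ | β₂
(α is the longest common prefix among the alternatives). Repeat until
no nonterminal has two alternatives with a common prefix.

Round 1: P has alternatives sharing prefix 'C'. Introduce P': P → C P'
  Add: P' → a a
  Add: P' → ε
  Add: P' → d

No remaining common prefixes — done.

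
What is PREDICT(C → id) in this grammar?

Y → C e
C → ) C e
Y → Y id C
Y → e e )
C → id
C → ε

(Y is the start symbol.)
{ 'id' }

PREDICT(C → id) = (FIRST(RHS) \ {ε}) ∪ (FOLLOW(C) if ε ∈ FIRST(RHS), i.e. RHS ⇒* ε)
FIRST(id) = { 'id' }
ε ∉ FIRST(id), so FOLLOW(C) is not added.
PREDICT(C → id) = { 'id' }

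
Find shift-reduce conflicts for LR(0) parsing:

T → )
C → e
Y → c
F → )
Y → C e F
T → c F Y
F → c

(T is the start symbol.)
A shift-reduce conflict occurs when an LR(0) state has both:
  - a complete (reduce) item [A → α .] (dot at the end), and
  - a shift item [B → β . c γ] (dot before a terminal).

Augment with T' → T and build the canonical LR(0) collection (I0 = CLOSURE({[T' → . T]}), then GOTO on every symbol after a dot until no new states appear). It has 13 states:
  I0: { [T → . )], [T → . c F Y], [T' → . T] }  — shift
  I1: { [T → ) .] }  — reduce
  I2: { [T' → T .] }  — accept
  I3: { [F → . )], [F → . c], [T → c . F Y] }  — shift
  I4: { [F → ) .] }  — reduce
  I5: { [C → . e], [T → c F . Y], [Y → . C e F], [Y → . c] }  — shift
  I6: { [F → c .] }  — reduce
  I7: { [Y → C . e F] }  — shift
  I8: { [T → c F Y .] }  — reduce
  I9: { [Y → c .] }  — reduce
  I10: { [C → e .] }  — reduce
  I11: { [F → . )], [F → . c], [Y → C e . F] }  — shift
  I12: { [Y → C e F .] }  — reduce

No state contains both a complete item and a shift item.

Answer: No shift-reduce conflicts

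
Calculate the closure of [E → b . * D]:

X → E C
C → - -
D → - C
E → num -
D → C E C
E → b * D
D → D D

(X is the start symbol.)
To compute CLOSURE, for each item [A → α.Bβ] where B is a non-terminal, add [B → .γ] for all productions B → γ; repeat for the newly added items until nothing changes.

Start with: [E → b . * D]
The dot precedes the terminal '*', so nothing is added.

CLOSURE = { [E → b . * D] }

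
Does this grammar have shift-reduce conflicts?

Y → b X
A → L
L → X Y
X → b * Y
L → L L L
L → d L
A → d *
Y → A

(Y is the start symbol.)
Yes — I2: [A → L .] vs [L → . d L]; I8: [L → d L .] vs [L → . d L]; I14: [L → L L L .] vs [L → . d L]

A shift-reduce conflict occurs when an LR(0) state has both:
  - a complete (reduce) item [A → α .] (dot at the end), and
  - a shift item [B → β . c γ] (dot before a terminal).

Augment with Y' → Y and build the canonical LR(0) collection (I0 = CLOSURE({[Y' → . Y]}), then GOTO on every symbol after a dot until no new states appear). It has 17 states:
  I0: { [A → . L], [A → . d *], [L → . L L L], [L → . X Y], [L → . d L], [X → . b * Y], [Y → . A], [Y → . b X], [Y' → . Y] }  — shift
  I1: { [Y → A .] }  — reduce
  I2: { [A → L .], [L → . L L L], [L → . X Y], [L → . d L], [L → L . L L], [X → . b * Y] }  — shift, reduce
  I3: { [A → . L], [A → . d *], [L → . L L L], [L → . X Y], [L → . d L], [L → X . Y], [X → . b * Y], [Y → . A], [Y → . b X] }  — shift
  I4: { [Y' → Y .] }  — accept
  I5: { [X → . b * Y], [X → b . * Y], [Y → b . X] }  — shift
  I6: { [A → d . *], [L → . L L L], [L → . X Y], [L → . d L], [L → d . L], [X → . b * Y] }  — shift
  I7: { [A → d * .] }  — reduce
  I8: { [L → . L L L], [L → . X Y], [L → . d L], [L → L . L L], [L → d L .], [X → . b * Y] }  — shift, reduce
  I9: { [X → b . * Y] }  — shift
  I10: { [L → . L L L], [L → . X Y], [L → . d L], [L → d . L], [X → . b * Y] }  — shift
  I11: { [A → . L], [A → . d *], [L → . L L L], [L → . X Y], [L → . d L], [X → . b * Y], [X → b * . Y], [Y → . A], [Y → . b X] }  — shift
  I12: { [X → b * Y .] }  — reduce
  I13: { [L → . L L L], [L → . X Y], [L → . d L], [L → L . L L], [L → L L . L], [X → . b * Y] }  — shift
  I14: { [L → . L L L], [L → . X Y], [L → . d L], [L → L . L L], [L → L L . L], [L → L L L .], [X → . b * Y] }  — shift, reduce
  I15: { [Y → b X .] }  — reduce
  I16: { [L → X Y .] }  — reduce

I2 contains reduce item [A → L .] and shift items [L → . d L], [X → . b * Y] — shift-reduce conflict.
I8 contains reduce item [L → d L .] and shift items [L → . d L], [X → . b * Y] — shift-reduce conflict.
I14 contains reduce item [L → L L L .] and shift items [L → . d L], [X → . b * Y] — shift-reduce conflict.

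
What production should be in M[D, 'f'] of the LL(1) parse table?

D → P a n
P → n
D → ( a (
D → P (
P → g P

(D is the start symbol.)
Empty (error entry)

To find M[D, 'f'], we find productions for D where 'f' is in the predict set (PREDICT(N → α) = (FIRST(α) \ {ε}) ∪ (FOLLOW(N) if α ⇒* ε)).

Relevant sets:
  FIRST(P) = { 'g', 'n' }

D → P a n: PREDICT = { 'g', 'n' }
D → ( a (: PREDICT = { '(' }
D → P (: PREDICT = { 'g', 'n' }

M[D, 'f'] is empty (no production applies)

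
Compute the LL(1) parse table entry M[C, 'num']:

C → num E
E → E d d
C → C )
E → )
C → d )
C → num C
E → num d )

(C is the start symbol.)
C → num E, C → C ), C → num C

To find M[C, 'num'], we find productions for C where 'num' is in the predict set (PREDICT(N → α) = (FIRST(α) \ {ε}) ∪ (FOLLOW(N) if α ⇒* ε)).

Relevant sets:
  FIRST(C) = { 'd', 'num' }

C → num E: PREDICT = { 'num' }
  'num' is in predict set, so this production goes in M[C, 'num']
C → C ): PREDICT = { 'd', 'num' }
  'num' is in predict set, so this production goes in M[C, 'num']
C → d ): PREDICT = { 'd' }
C → num C: PREDICT = { 'num' }
  'num' is in predict set, so this production goes in M[C, 'num']

M[C, 'num'] = C → num E, C → C ), C → num C  (a multiply-defined cell — the grammar is not LL(1))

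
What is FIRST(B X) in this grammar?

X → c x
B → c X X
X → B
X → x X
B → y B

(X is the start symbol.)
FIRST sets of the non-terminals involved (from the grammar, by fixed-point iteration):
  FIRST(B) = { 'c', 'y' }

To compute FIRST(B X), process the symbols left to right:
Symbol B is a non-terminal. Add FIRST(B) \ {ε} = { 'c', 'y' }
B is not nullable (ε ∉ FIRST(B)), so stop here.
FIRST(B X) = { 'c', 'y' }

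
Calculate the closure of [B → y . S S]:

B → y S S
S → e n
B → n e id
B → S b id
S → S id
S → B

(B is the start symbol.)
{ [B → . S b id], [B → . n e id], [B → . y S S], [B → y . S S], [S → . B], [S → . S id], [S → . e n] }

Start with: [B → y . S S]
  [B → y . S S] has the dot before S: add [S → . e n], [S → . S id], [S → . B]
  [S → . B] has the dot before B: add [B → . y S S], [B → . n e id], [B → . S b id]
No further items can be added.

CLOSURE = { [B → . S b id], [B → . n e id], [B → . y S S], [B → y . S S], [S → . B], [S → . S id], [S → . e n] }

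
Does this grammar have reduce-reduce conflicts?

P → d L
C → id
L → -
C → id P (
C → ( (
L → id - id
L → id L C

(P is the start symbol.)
A reduce-reduce conflict occurs when an LR(0) state has two complete items [A → α .] and [B → β .] — both call for a reduction, and with no lookahead the parser cannot choose between them.

Augment with P' → P and build the canonical LR(0) collection (I0 = CLOSURE({[P' → . P]}), then GOTO on every symbol after a dot until no new states appear). It has 15 states:
  I0: { [P → . d L], [P' → . P] }  — shift
  I1: { [P' → P .] }  — accept
  I2: { [L → . -], [L → . id - id], [L → . id L C], [P → d . L] }  — shift
  I3: { [L → - .] }  — reduce
  I4: { [P → d L .] }  — reduce
  I5: { [L → . -], [L → . id - id], [L → . id L C], [L → id . - id], [L → id . L C] }  — shift
  I6: { [L → - .], [L → id - . id] }  — shift, reduce
  I7: { [C → . ( (], [C → . id P (], [C → . id], [L → id L . C] }  — shift
  I8: { [C → ( . (] }  — shift
  I9: { [L → id L C .] }  — reduce
  I10: { [C → id . P (], [C → id .], [P → . d L] }  — shift, reduce
  I11: { [C → id P . (] }  — shift
  I12: { [C → id P ( .] }  — reduce
  I13: { [C → ( ( .] }  — reduce
  I14: { [L → id - id .] }  — reduce

No state contains more than one complete item.

Answer: No reduce-reduce conflicts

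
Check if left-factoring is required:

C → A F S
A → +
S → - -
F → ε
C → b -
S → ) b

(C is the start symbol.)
Left-factoring is needed when two productions for the same non-terminal
share a common prefix on the right-hand side.

Productions for C:
  C → A F S
  C → b -
Productions for S:
  S → - -
  S → ) b

No common prefixes found.

Answer: No, left-factoring is not needed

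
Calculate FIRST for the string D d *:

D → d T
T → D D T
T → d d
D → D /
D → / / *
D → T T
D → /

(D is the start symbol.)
{ '/', 'd' }

FIRST sets of the non-terminals involved (from the grammar, by fixed-point iteration):
  FIRST(D) = { '/', 'd' }

To compute FIRST(D d *), process the symbols left to right:
Symbol D is a non-terminal. Add FIRST(D) \ {ε} = { '/', 'd' }
D is not nullable (ε ∉ FIRST(D)), so stop here.
FIRST(D d *) = { '/', 'd' }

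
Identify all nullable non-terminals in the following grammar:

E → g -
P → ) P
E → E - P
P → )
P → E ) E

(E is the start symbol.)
None

A non-terminal is nullable if it can derive ε (the empty string): either it has an ε-production, or it has a production whose right-hand side consists entirely of nullable non-terminals.

There are no ε-productions, so no non-terminal can derive ε.
No non-terminals are nullable.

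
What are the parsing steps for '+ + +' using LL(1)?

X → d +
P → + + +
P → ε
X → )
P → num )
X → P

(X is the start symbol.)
LL(1) parsing maintains a stack (initially the start symbol over $) and the input. At each step: if the stack top is a terminal, match it against the current input token; if it is a non-terminal N, replace it with the RHS of M[N, lookahead] (the unique production whose predict set contains the lookahead).

Stack is shown with the top on the left.

Stack    Input    Action
------------------------
X $      + + + $  output X → P
P $      + + + $  output P → + + +
+ + + $  + + + $  match '+'
+ + $    + + $    match '+'
+ $      + $      match '+'
$        $        accept

The string is accepted.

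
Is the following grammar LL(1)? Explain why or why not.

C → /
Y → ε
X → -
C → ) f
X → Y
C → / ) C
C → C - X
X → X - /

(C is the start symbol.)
No. Predict set conflict for C: { '/' }

Relevant sets:
  FIRST(C) = { ')', '/' }
  FIRST(Y) = { ε }
  FIRST(X) = { '-', ε }
  FOLLOW(X) = { $, '-' }

For C:
  PREDICT(C → '/') = { '/' }
  PREDICT(C → ')' f) = { ')' }
  PREDICT(C → '/' ')' C) = { '/' }
  PREDICT(C → C '-' X) = { ')', '/' }
For X:
  PREDICT(X → '-') = { '-' }
  PREDICT(X → Y) = { $, '-' }
  PREDICT(X → X '-' '/') = { '-' }
Y has a single production, so nothing to check there.

Conflict found: Predict set conflict for C: { '/' }
The grammar is NOT LL(1).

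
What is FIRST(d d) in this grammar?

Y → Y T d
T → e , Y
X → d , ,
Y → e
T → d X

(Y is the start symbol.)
{ 'd' }

To compute FIRST(d d), process the symbols left to right:
Symbol d is a terminal. Add 'd' and stop.
FIRST(d d) = { 'd' }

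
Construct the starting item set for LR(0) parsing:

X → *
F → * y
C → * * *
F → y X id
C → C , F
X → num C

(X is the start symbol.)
{ [X → . *], [X → . num C], [X' → . X] }

First, augment the grammar with X' → X
I₀ = CLOSURE({ [X' → . X] }):
  [X' → . X] has the dot before X: add [X → . *], [X → . num C]
No further items can be added.

I₀ = { [X → . *], [X → . num C], [X' → . X] }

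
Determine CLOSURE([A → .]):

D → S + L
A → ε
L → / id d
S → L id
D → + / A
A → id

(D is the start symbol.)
Start with: [A → .]
The dot is at the end, so nothing is added.

CLOSURE = { [A → .] }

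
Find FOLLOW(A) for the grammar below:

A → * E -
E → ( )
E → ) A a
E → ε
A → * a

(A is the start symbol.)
A is the start symbol, so $ ∈ FOLLOW(A).
In E → ) A a: A is followed by a, add FIRST(a) \ {ε} = { 'a' }

Taking the union: FOLLOW(A) = { $, 'a' }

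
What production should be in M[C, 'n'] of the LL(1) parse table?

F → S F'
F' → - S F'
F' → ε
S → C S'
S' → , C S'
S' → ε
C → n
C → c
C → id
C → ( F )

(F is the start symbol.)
To find M[C, 'n'], we find productions for C where 'n' is in the predict set (PREDICT(N → α) = (FIRST(α) \ {ε}) ∪ (FOLLOW(N) if α ⇒* ε)).

C → n: PREDICT = { 'n' }
  'n' is in predict set, so this production goes in M[C, 'n']
C → c: PREDICT = { 'c' }
C → id: PREDICT = { 'id' }
C → ( F ): PREDICT = { '(' }

M[C, 'n'] = C → n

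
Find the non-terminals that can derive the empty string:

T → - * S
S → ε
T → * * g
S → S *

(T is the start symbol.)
A non-terminal is nullable if it can derive ε (the empty string): either it has an ε-production, or it has a production whose right-hand side consists entirely of nullable non-terminals.

ε-productions: S → ε
So S is immediately nullable.
No further non-terminal can be added: every production for the remaining non-terminals contains a terminal or a non-nullable non-terminal.
Nullable = { 'S' }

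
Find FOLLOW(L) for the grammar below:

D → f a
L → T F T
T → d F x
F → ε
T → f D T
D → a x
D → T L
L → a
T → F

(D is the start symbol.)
To compute FOLLOW(L), find every occurrence of L on a right-hand side N → α L β: add FIRST(β) \ {ε}, and if β is empty or nullable also add FOLLOW(N). Iterate to a fixed point.

In D → T L: L is at the end, add FOLLOW(D)

The FOLLOW sets referred to above (computed the same way, to a fixed point):
  FOLLOW(D) = { $, 'a', 'd', 'f' }

Taking the union: FOLLOW(L) = { $, 'a', 'd', 'f' }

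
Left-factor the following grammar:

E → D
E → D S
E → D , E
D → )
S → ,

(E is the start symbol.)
E → D E'
E' → ε
E' → S
E' → , E
D → )
S → ,

Left-factoring transforms A → αβ₁ | αβ₂ into A → αA' and A' → β₁ | β₂
(α is the longest common prefix among the alternatives). Repeat until
no nonterminal has two alternatives with a common prefix.

Round 1: E has alternatives sharing prefix 'D'. Introduce E': E → D E'
  Add: E' → ε
  Add: E' → S
  Add: E' → , E

No remaining common prefixes — done.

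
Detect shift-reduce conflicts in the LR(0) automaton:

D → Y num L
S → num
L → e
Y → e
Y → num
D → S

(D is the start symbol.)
No shift-reduce conflicts

A shift-reduce conflict occurs when an LR(0) state has both:
  - a complete (reduce) item [A → α .] (dot at the end), and
  - a shift item [B → β . c γ] (dot before a terminal).

Augment with D' → D and build the canonical LR(0) collection (I0 = CLOSURE({[D' → . D]}), then GOTO on every symbol after a dot until no new states appear). It has 9 states:
  I0: { [D → . S], [D → . Y num L], [D' → . D], [S → . num], [Y → . e], [Y → . num] }  — shift
  I1: { [D' → D .] }  — accept
  I2: { [D → S .] }  — reduce
  I3: { [D → Y . num L] }  — shift
  I4: { [Y → e .] }  — reduce
  I5: { [S → num .], [Y → num .] }  — 2 reduces
  I6: { [D → Y num . L], [L → . e] }  — shift
  I7: { [D → Y num L .] }  — reduce
  I8: { [L → e .] }  — reduce

No state contains both a complete item and a shift item.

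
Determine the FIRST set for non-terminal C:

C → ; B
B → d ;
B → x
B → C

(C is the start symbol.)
To compute FIRST(C), examine every production with C on the left-hand side, reading each right-hand side left to right until a non-nullable symbol is reached.

From C → ; B:
  - ';' is a terminal: add ';' and stop

Collecting: FIRST(C) = { ';' }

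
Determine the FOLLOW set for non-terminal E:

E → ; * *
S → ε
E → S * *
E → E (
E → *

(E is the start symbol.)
{ $, '(' }

E is the start symbol, so $ ∈ FOLLOW(E).
In E → E (: E is followed by '(', add FIRST('(') \ {ε} = { '(' }

Taking the union: FOLLOW(E) = { $, '(' }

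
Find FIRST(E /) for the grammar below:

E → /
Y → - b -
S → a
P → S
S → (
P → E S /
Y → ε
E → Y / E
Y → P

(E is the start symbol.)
FIRST sets of the non-terminals involved (from the grammar, by fixed-point iteration):
  FIRST(E) = { '(', '-', '/', 'a' }

To compute FIRST(E /), process the symbols left to right:
Symbol E is a non-terminal. Add FIRST(E) \ {ε} = { '(', '-', '/', 'a' }
E is not nullable (ε ∉ FIRST(E)), so stop here.
FIRST(E /) = { '(', '-', '/', 'a' }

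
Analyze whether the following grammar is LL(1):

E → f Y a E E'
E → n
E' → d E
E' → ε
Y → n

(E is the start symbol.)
Relevant sets:
  FOLLOW(E') = { $, 'd' }

For E:
  PREDICT(E → f Y a E E') = { 'f' }
  PREDICT(E → n) = { 'n' }
For E':
  PREDICT(E' → d E) = { 'd' }
  PREDICT(E' → ε) = { $, 'd' }
Y has a single production, so nothing to check there.

Conflict found: Predict set conflict for E': { 'd' }
The grammar is NOT LL(1).

Answer: No. Predict set conflict for E': { 'd' }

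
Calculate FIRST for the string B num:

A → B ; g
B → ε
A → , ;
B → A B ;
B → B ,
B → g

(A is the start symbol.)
FIRST sets of the non-terminals involved (from the grammar, by fixed-point iteration):
  FIRST(B) = { ',', ';', 'g', ε }

To compute FIRST(B num), process the symbols left to right:
Symbol B is a non-terminal. Add FIRST(B) \ {ε} = { ',', ';', 'g' }
B is nullable (ε ∈ FIRST(B)), continue to the next symbol.
Symbol num is a terminal. Add 'num' and stop.
FIRST(B num) = { ',', ';', 'g', 'num' }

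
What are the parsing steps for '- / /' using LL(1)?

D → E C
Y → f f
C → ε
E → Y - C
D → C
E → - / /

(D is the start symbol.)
LL(1) parsing maintains a stack (initially the start symbol over $) and the input. At each step: if the stack top is a terminal, match it against the current input token; if it is a non-terminal N, replace it with the RHS of M[N, lookahead] (the unique production whose predict set contains the lookahead).

Stack is shown with the top on the left.

Stack      Input    Action
--------------------------
D $        - / / $  output D → E C
E C $      - / / $  output E → - / /
- / / C $  - / / $  match '-'
/ / C $    / / $    match '/'
/ C $      / $      match '/'
C $        $        output C → ε
$          $        accept

The string is accepted.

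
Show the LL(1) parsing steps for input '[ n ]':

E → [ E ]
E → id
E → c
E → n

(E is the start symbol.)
LL(1) parsing maintains a stack (initially the start symbol over $) and the input. At each step: if the stack top is a terminal, match it against the current input token; if it is a non-terminal N, replace it with the RHS of M[N, lookahead] (the unique production whose predict set contains the lookahead).

Stack is shown with the top on the left.

Stack    Input    Action
------------------------
E $      [ n ] $  output E → [ E ]
[ E ] $  [ n ] $  match '['
E ] $    n ] $    output E → n
n ] $    n ] $    match 'n'
] $      ] $      match ']'
$        $        accept

The string is accepted.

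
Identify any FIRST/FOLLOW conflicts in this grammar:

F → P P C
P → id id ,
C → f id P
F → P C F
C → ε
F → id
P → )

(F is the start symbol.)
A FIRST/FOLLOW conflict occurs when a non-terminal N has a nullable alternative N → β (β ⇒* ε) and another alternative N → α with FIRST(α) ∩ FOLLOW(N) ≠ ∅: on such a lookahead the parser cannot decide between expanding α and letting N vanish via β.

Nullable non-terminals: C.

C: nullable alternative(s) C → ε; FOLLOW(C) = { $, ')', 'id' }
  C → f id P: FIRST \ {ε} = { 'f' } — disjoint from FOLLOW(C)
  C → ε: FIRST \ {ε} = { } — this is the only nullable alternative, skip

F, P have no nullable alternative, so no FIRST/FOLLOW check is needed there.

No FIRST/FOLLOW conflicts found.

Answer: No FIRST/FOLLOW conflicts.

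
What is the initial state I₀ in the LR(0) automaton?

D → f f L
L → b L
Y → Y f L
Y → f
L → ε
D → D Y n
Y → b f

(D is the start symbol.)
First, augment the grammar with D' → D
I₀ = CLOSURE({ [D' → . D] }):
  [D' → . D] has the dot before D: add [D → . f f L], [D → . D Y n]
No further items can be added.

I₀ = { [D → . D Y n], [D → . f f L], [D' → . D] }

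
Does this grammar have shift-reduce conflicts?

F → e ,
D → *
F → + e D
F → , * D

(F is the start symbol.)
A shift-reduce conflict occurs when an LR(0) state has both:
  - a complete (reduce) item [A → α .] (dot at the end), and
  - a shift item [B → β . c γ] (dot before a terminal).

Augment with F' → F and build the canonical LR(0) collection (I0 = CLOSURE({[F' → . F]}), then GOTO on every symbol after a dot until no new states appear). It has 11 states:
  I0: { [F → . + e D], [F → . , * D], [F → . e ,], [F' → . F] }  — shift
  I1: { [F → + . e D] }  — shift
  I2: { [F → , . * D] }  — shift
  I3: { [F' → F .] }  — accept
  I4: { [F → e . ,] }  — shift
  I5: { [F → e , .] }  — reduce
  I6: { [D → . *], [F → , * . D] }  — shift
  I7: { [D → * .] }  — reduce
  I8: { [F → , * D .] }  — reduce
  I9: { [D → . *], [F → + e . D] }  — shift
  I10: { [F → + e D .] }  — reduce

No state contains both a complete item and a shift item.

Answer: No shift-reduce conflicts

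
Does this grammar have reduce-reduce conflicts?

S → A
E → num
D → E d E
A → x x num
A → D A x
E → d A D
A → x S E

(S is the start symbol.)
Yes — I10: [A → x x num .] vs [E → num .]

A reduce-reduce conflict occurs when an LR(0) state has two complete items [A → α .] and [B → β .] — both call for a reduction, and with no lookahead the parser cannot choose between them.

Augment with S' → S and build the canonical LR(0) collection (I0 = CLOSURE({[S' → . S]}), then GOTO on every symbol after a dot until no new states appear). It has 18 states:
  I0: { [A → . D A x], [A → . x S E], [A → . x x num], [D → . E d E], [E → . d A D], [E → . num], [S → . A], [S' → . S] }  — shift
  I1: { [S → A .] }  — reduce
  I2: { [A → . D A x], [A → . x S E], [A → . x x num], [A → D . A x], [D → . E d E], [E → . d A D], [E → . num] }  — shift
  I3: { [D → E . d E] }  — shift
  I4: { [S' → S .] }  — accept
  I5: { [A → . D A x], [A → . x S E], [A → . x x num], [D → . E d E], [E → . d A D], [E → . num], [E → d . A D] }  — shift
  I6: { [E → num .] }  — reduce
  I7: { [A → . D A x], [A → . x S E], [A → . x x num], [A → x . S E], [A → x . x num], [D → . E d E], [E → . d A D], [E → . num], [S → . A] }  — shift
  I8: { [A → x S . E], [E → . d A D], [E → . num] }  — shift
  I9: { [A → . D A x], [A → . x S E], [A → . x x num], [A → x . S E], [A → x . x num], [A → x x . num], [D → . E d E], [E → . d A D], [E → . num], [S → . A] }  — shift
  I10: { [A → x x num .], [E → num .] }  — 2 reduces
  I11: { [A → x S E .] }  — reduce
  I12: { [D → . E d E], [E → . d A D], [E → . num], [E → d A . D] }  — shift
  I13: { [E → d A D .] }  — reduce
  I14: { [D → E d . E], [E → . d A D], [E → . num] }  — shift
  I15: { [D → E d E .] }  — reduce
  I16: { [A → D A . x] }  — shift
  I17: { [A → D A x .] }  — reduce

I10 contains complete items [A → x x num .], [E → num .] — reduce-reduce conflict.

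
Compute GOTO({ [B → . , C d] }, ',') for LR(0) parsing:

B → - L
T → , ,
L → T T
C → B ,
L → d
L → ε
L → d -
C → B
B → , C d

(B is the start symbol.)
GOTO(I, ',') = CLOSURE({ [A → αX.β] : [A → α.Xβ] ∈ I, X = ',' })

Items with dot before ',', with the dot advanced:
  [B → . , C d] → [B → , . C d]
Closure of the advanced items:
  [B → , . C d] has the dot before C: add [C → . B ,], [C → . B]
  [C → . B ,] has the dot before B: add [B → . - L], [B → . , C d]

GOTO = { [B → , . C d], [B → . , C d], [B → . - L], [C → . B ,], [C → . B] }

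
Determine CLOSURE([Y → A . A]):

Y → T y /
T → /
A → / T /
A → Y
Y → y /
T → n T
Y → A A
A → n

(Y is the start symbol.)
To compute CLOSURE, for each item [A → α.Bβ] where B is a non-terminal, add [B → .γ] for all productions B → γ; repeat for the newly added items until nothing changes.

Start with: [Y → A . A]
  [Y → A . A] has the dot before A: add [A → . / T /], [A → . Y], [A → . n]
  [A → . Y] has the dot before Y: add [Y → . T y /], [Y → . y /], [Y → . A A]
  [Y → . T y /] has the dot before T: add [T → . /], [T → . n T]
No further items can be added.

CLOSURE = { [A → . / T /], [A → . Y], [A → . n], [T → . /], [T → . n T], [Y → . A A], [Y → . T y /], [Y → . y /], [Y → A . A] }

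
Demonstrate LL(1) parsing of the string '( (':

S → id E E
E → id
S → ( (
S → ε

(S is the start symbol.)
Stack is shown with the top on the left.

Stack  Input  Action
--------------------
S $    ( ( $  output S → ( (
( ( $  ( ( $  match '('
( $    ( $    match '('
$      $      accept

The string is accepted.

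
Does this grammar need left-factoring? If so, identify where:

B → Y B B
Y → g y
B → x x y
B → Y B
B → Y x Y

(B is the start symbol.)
Left-factoring is needed when two productions for the same non-terminal
share a common prefix on the right-hand side.

Productions for B:
  B → Y B B
  B → x x y
  B → Y B
  B → Y x Y

Found common prefix 'Y' in productions for B

Answer: Yes, B has productions with common prefix 'Y'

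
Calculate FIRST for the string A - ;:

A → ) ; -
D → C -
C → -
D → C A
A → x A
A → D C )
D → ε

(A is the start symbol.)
FIRST sets of the non-terminals involved (from the grammar, by fixed-point iteration):
  FIRST(A) = { ')', '-', 'x' }

To compute FIRST(A - ;), process the symbols left to right:
Symbol A is a non-terminal. Add FIRST(A) \ {ε} = { ')', '-', 'x' }
A is not nullable (ε ∉ FIRST(A)), so stop here.
FIRST(A - ;) = { ')', '-', 'x' }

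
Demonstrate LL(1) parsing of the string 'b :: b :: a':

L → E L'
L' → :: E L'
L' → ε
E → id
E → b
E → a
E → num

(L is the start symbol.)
LL(1) parsing maintains a stack (initially the start symbol over $) and the input. At each step: if the stack top is a terminal, match it against the current input token; if it is a non-terminal N, replace it with the RHS of M[N, lookahead] (the unique production whose predict set contains the lookahead).

Stack is shown with the top on the left.

Stack      Input          Action
--------------------------------
L $        b :: b :: a $  output L → E L'
E L' $     b :: b :: a $  output E → b
b L' $     b :: b :: a $  match 'b'
L' $       :: b :: a $    output L' → :: E L'
:: E L' $  :: b :: a $    match '::'
E L' $     b :: a $       output E → b
b L' $     b :: a $       match 'b'
L' $       :: a $         output L' → :: E L'
:: E L' $  :: a $         match '::'
E L' $     a $            output E → a
a L' $     a $            match 'a'
L' $       $              output L' → ε
$          $              accept

The string is accepted.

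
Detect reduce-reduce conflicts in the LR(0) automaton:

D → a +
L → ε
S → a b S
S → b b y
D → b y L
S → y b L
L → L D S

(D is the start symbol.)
Augment with D' → D and build the canonical LR(0) collection (I0 = CLOSURE({[D' → . D]}), then GOTO on every symbol after a dot until no new states appear). It has 18 states:
  I0: { [D → . a +], [D → . b y L], [D' → . D] }  — shift
  I1: { [D' → D .] }  — accept
  I2: { [D → a . +] }  — shift
  I3: { [D → b . y L] }  — shift
  I4: { [D → b y . L], [L → . L D S], [L → .] }  — reduce
  I5: { [D → . a +], [D → . b y L], [D → b y L .], [L → L . D S] }  — shift, reduce
  I6: { [L → L D . S], [S → . a b S], [S → . b b y], [S → . y b L] }  — shift
  I7: { [L → L D S .] }  — reduce
  I8: { [S → a . b S] }  — shift
  I9: { [S → b . b y] }  — shift
  I10: { [S → y . b L] }  — shift
  I11: { [L → . L D S], [L → .], [S → y b . L] }  — reduce
  I12: { [D → . a +], [D → . b y L], [L → L . D S], [S → y b L .] }  — shift, reduce
  I13: { [S → b b . y] }  — shift
  I14: { [S → b b y .] }  — reduce
  I15: { [S → . a b S], [S → . b b y], [S → . y b L], [S → a b . S] }  — shift
  I16: { [S → a b S .] }  — reduce
  I17: { [D → a + .] }  — reduce

No state contains more than one complete item.

Answer: No reduce-reduce conflicts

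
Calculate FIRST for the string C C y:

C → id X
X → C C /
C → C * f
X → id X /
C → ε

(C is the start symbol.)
{ '*', 'id', 'y' }

FIRST sets of the non-terminals involved (from the grammar, by fixed-point iteration):
  FIRST(C) = { '*', 'id', ε }

To compute FIRST(C C y), process the symbols left to right:
Symbol C is a non-terminal. Add FIRST(C) \ {ε} = { '*', 'id' }
C is nullable (ε ∈ FIRST(C)), continue to the next symbol.
Symbol C is a non-terminal. Add FIRST(C) \ {ε} = { '*', 'id' }
C is nullable (ε ∈ FIRST(C)), continue to the next symbol.
Symbol y is a terminal. Add 'y' and stop.
FIRST(C C y) = { '*', 'id', 'y' }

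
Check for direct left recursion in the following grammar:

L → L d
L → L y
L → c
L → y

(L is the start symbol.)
Direct left recursion occurs when N → N α for some non-terminal N (the right-hand side begins with the left-hand side itself).

L → L d: LEFT RECURSIVE (starts with L)
L → L y: LEFT RECURSIVE (starts with L)
L → c: starts with c
L → y: starts with y

The grammar has direct left recursion on: L.

Answer: Yes, L is left-recursive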